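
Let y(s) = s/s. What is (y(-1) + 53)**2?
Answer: 2916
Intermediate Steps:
y(s) = 1
(y(-1) + 53)**2 = (1 + 53)**2 = 54**2 = 2916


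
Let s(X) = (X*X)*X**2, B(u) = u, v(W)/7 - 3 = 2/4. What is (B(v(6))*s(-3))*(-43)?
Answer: -170667/2 ≈ -85334.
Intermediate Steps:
v(W) = 49/2 (v(W) = 21 + 7*(2/4) = 21 + 7*(2*(1/4)) = 21 + 7*(1/2) = 21 + 7/2 = 49/2)
s(X) = X**4 (s(X) = X**2*X**2 = X**4)
(B(v(6))*s(-3))*(-43) = ((49/2)*(-3)**4)*(-43) = ((49/2)*81)*(-43) = (3969/2)*(-43) = -170667/2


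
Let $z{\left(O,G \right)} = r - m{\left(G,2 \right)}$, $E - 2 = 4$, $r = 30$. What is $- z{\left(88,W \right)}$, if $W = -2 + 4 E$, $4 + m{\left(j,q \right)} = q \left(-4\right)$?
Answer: $-42$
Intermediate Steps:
$m{\left(j,q \right)} = -4 - 4 q$ ($m{\left(j,q \right)} = -4 + q \left(-4\right) = -4 - 4 q$)
$E = 6$ ($E = 2 + 4 = 6$)
$W = 22$ ($W = -2 + 4 \cdot 6 = -2 + 24 = 22$)
$z{\left(O,G \right)} = 42$ ($z{\left(O,G \right)} = 30 - \left(-4 - 8\right) = 30 - -12 = 30 + 12 = 42$)
$- z{\left(88,W \right)} = \left(-1\right) 42 = -42$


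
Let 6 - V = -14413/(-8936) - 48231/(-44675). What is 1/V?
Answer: 399215800/1320401809 ≈ 0.30234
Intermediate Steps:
V = 1320401809/399215800 (V = 6 - (-14413/(-8936) - 48231/(-44675)) = 6 - (-14413*(-1/8936) - 48231*(-1/44675)) = 6 - (14413/8936 + 48231/44675) = 6 - 1*1074892991/399215800 = 6 - 1074892991/399215800 = 1320401809/399215800 ≈ 3.3075)
1/V = 1/(1320401809/399215800) = 399215800/1320401809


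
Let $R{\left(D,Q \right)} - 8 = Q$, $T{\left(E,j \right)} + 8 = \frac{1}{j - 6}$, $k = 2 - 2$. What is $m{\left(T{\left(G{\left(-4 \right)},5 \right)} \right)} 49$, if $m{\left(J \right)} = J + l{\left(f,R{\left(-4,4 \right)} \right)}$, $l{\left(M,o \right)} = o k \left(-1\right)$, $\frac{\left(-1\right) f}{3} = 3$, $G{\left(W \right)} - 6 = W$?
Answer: $-441$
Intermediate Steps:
$G{\left(W \right)} = 6 + W$
$k = 0$
$T{\left(E,j \right)} = -8 + \frac{1}{-6 + j}$ ($T{\left(E,j \right)} = -8 + \frac{1}{j - 6} = -8 + \frac{1}{-6 + j}$)
$R{\left(D,Q \right)} = 8 + Q$
$f = -9$ ($f = \left(-3\right) 3 = -9$)
$l{\left(M,o \right)} = 0$ ($l{\left(M,o \right)} = o 0 \left(-1\right) = 0 \left(-1\right) = 0$)
$m{\left(J \right)} = J$ ($m{\left(J \right)} = J + 0 = J$)
$m{\left(T{\left(G{\left(-4 \right)},5 \right)} \right)} 49 = \frac{49 - 40}{-6 + 5} \cdot 49 = \frac{49 - 40}{-1} \cdot 49 = \left(-1\right) 9 \cdot 49 = \left(-9\right) 49 = -441$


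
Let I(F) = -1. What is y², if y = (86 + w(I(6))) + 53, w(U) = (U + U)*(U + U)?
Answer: 20449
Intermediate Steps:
w(U) = 4*U² (w(U) = (2*U)*(2*U) = 4*U²)
y = 143 (y = (86 + 4*(-1)²) + 53 = (86 + 4*1) + 53 = (86 + 4) + 53 = 90 + 53 = 143)
y² = 143² = 20449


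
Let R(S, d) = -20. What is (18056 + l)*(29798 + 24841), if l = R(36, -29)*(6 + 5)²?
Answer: 854335404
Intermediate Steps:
l = -2420 (l = -20*(6 + 5)² = -20*11² = -20*121 = -2420)
(18056 + l)*(29798 + 24841) = (18056 - 2420)*(29798 + 24841) = 15636*54639 = 854335404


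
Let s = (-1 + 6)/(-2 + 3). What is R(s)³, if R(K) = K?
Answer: 125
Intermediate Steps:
s = 5 (s = 5/1 = 5*1 = 5)
R(s)³ = 5³ = 125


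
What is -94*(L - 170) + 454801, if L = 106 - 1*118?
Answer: 471909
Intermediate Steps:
L = -12 (L = 106 - 118 = -12)
-94*(L - 170) + 454801 = -94*(-12 - 170) + 454801 = -94*(-182) + 454801 = 17108 + 454801 = 471909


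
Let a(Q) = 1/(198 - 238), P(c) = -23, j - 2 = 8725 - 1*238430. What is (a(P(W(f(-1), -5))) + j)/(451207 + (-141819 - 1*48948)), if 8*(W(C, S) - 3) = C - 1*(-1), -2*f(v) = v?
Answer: -9188121/10417600 ≈ -0.88198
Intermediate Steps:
f(v) = -v/2
W(C, S) = 25/8 + C/8 (W(C, S) = 3 + (C - 1*(-1))/8 = 3 + (C + 1)/8 = 3 + (1 + C)/8 = 3 + (1/8 + C/8) = 25/8 + C/8)
j = -229703 (j = 2 + (8725 - 1*238430) = 2 + (8725 - 238430) = 2 - 229705 = -229703)
a(Q) = -1/40 (a(Q) = 1/(-40) = -1/40)
(a(P(W(f(-1), -5))) + j)/(451207 + (-141819 - 1*48948)) = (-1/40 - 229703)/(451207 + (-141819 - 1*48948)) = -9188121/(40*(451207 + (-141819 - 48948))) = -9188121/(40*(451207 - 190767)) = -9188121/40/260440 = -9188121/40*1/260440 = -9188121/10417600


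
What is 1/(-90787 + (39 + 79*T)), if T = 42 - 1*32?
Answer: -1/89958 ≈ -1.1116e-5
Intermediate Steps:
T = 10 (T = 42 - 32 = 10)
1/(-90787 + (39 + 79*T)) = 1/(-90787 + (39 + 79*10)) = 1/(-90787 + (39 + 790)) = 1/(-90787 + 829) = 1/(-89958) = -1/89958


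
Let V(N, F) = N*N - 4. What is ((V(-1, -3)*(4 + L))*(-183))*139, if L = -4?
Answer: 0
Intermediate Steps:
V(N, F) = -4 + N² (V(N, F) = N² - 4 = -4 + N²)
((V(-1, -3)*(4 + L))*(-183))*139 = (((-4 + (-1)²)*(4 - 4))*(-183))*139 = (((-4 + 1)*0)*(-183))*139 = (-3*0*(-183))*139 = (0*(-183))*139 = 0*139 = 0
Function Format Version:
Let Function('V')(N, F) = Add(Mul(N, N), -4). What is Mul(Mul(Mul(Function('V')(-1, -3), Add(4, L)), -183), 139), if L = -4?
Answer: 0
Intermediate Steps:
Function('V')(N, F) = Add(-4, Pow(N, 2)) (Function('V')(N, F) = Add(Pow(N, 2), -4) = Add(-4, Pow(N, 2)))
Mul(Mul(Mul(Function('V')(-1, -3), Add(4, L)), -183), 139) = Mul(Mul(Mul(Add(-4, Pow(-1, 2)), Add(4, -4)), -183), 139) = Mul(Mul(Mul(Add(-4, 1), 0), -183), 139) = Mul(Mul(Mul(-3, 0), -183), 139) = Mul(Mul(0, -183), 139) = Mul(0, 139) = 0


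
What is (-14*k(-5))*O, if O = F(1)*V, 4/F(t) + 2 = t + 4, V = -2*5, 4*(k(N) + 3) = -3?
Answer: -700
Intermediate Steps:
k(N) = -15/4 (k(N) = -3 + (¼)*(-3) = -3 - ¾ = -15/4)
V = -10
F(t) = 4/(2 + t) (F(t) = 4/(-2 + (t + 4)) = 4/(-2 + (4 + t)) = 4/(2 + t))
O = -40/3 (O = (4/(2 + 1))*(-10) = (4/3)*(-10) = -40/3 ≈ -13.333)
(-14*k(-5))*O = -14*(-15/4)*(-40/3) = (105/2)*(-40/3) = -700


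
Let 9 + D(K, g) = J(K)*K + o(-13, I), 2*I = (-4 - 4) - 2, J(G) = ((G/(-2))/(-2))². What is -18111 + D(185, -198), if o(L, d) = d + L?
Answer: 6041417/16 ≈ 3.7759e+5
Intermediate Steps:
J(G) = G²/16 (J(G) = ((G*(-½))*(-½))² = (-G/2*(-½))² = (G/4)² = G²/16)
I = -5 (I = ((-4 - 4) - 2)/2 = (-8 - 2)/2 = (½)*(-10) = -5)
o(L, d) = L + d
D(K, g) = -27 + K³/16 (D(K, g) = -9 + ((K²/16)*K + (-13 - 5)) = -9 + (K³/16 - 18) = -9 + (-18 + K³/16) = -27 + K³/16)
-18111 + D(185, -198) = -18111 + (-27 + (1/16)*185³) = -18111 + (-27 + (1/16)*6331625) = -18111 + (-27 + 6331625/16) = -18111 + 6331193/16 = 6041417/16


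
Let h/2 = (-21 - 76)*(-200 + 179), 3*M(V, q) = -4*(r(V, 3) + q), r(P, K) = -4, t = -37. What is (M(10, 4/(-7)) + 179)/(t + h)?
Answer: 3887/84777 ≈ 0.045850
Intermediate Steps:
M(V, q) = 16/3 - 4*q/3 (M(V, q) = (-4*(-4 + q))/3 = (16 - 4*q)/3 = 16/3 - 4*q/3)
h = 4074 (h = 2*((-21 - 76)*(-200 + 179)) = 2*(-97*(-21)) = 2*2037 = 4074)
(M(10, 4/(-7)) + 179)/(t + h) = ((16/3 - 16/(3*(-7))) + 179)/(-37 + 4074) = ((16/3 - 16*(-1)/(3*7)) + 179)/4037 = ((16/3 - 4/3*(-4/7)) + 179)*(1/4037) = ((16/3 + 16/21) + 179)*(1/4037) = (128/21 + 179)*(1/4037) = (3887/21)*(1/4037) = 3887/84777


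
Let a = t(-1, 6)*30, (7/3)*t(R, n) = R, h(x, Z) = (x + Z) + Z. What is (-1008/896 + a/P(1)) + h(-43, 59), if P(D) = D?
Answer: 3417/56 ≈ 61.018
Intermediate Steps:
h(x, Z) = x + 2*Z (h(x, Z) = (Z + x) + Z = x + 2*Z)
t(R, n) = 3*R/7
a = -90/7 (a = ((3/7)*(-1))*30 = -3/7*30 = -90/7 ≈ -12.857)
(-1008/896 + a/P(1)) + h(-43, 59) = (-1008/896 - 90/7/1) + (-43 + 2*59) = (-1008*1/896 - 90/7*1) + (-43 + 118) = (-9/8 - 90/7) + 75 = -783/56 + 75 = 3417/56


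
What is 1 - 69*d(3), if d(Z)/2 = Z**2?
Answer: -1241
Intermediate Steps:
d(Z) = 2*Z**2
1 - 69*d(3) = 1 - 138*3**2 = 1 - 138*9 = 1 - 69*18 = 1 - 1242 = -1241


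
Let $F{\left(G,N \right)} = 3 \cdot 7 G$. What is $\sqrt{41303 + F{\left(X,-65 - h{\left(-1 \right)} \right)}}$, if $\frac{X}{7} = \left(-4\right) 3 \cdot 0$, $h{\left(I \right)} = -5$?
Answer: $\sqrt{41303} \approx 203.23$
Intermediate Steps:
$X = 0$ ($X = 7 \left(-4\right) 3 \cdot 0 = 7 \left(\left(-12\right) 0\right) = 7 \cdot 0 = 0$)
$F{\left(G,N \right)} = 21 G$
$\sqrt{41303 + F{\left(X,-65 - h{\left(-1 \right)} \right)}} = \sqrt{41303 + 21 \cdot 0} = \sqrt{41303 + 0} = \sqrt{41303}$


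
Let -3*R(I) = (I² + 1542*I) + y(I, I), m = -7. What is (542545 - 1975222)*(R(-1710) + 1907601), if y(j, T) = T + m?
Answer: -2596602897160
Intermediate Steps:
y(j, T) = -7 + T (y(j, T) = T - 7 = -7 + T)
R(I) = 7/3 - 1543*I/3 - I²/3 (R(I) = -((I² + 1542*I) + (-7 + I))/3 = -(-7 + I² + 1543*I)/3 = 7/3 - 1543*I/3 - I²/3)
(542545 - 1975222)*(R(-1710) + 1907601) = (542545 - 1975222)*((7/3 - 1543/3*(-1710) - ⅓*(-1710)²) + 1907601) = -1432677*((7/3 + 879510 - ⅓*2924100) + 1907601) = -1432677*((7/3 + 879510 - 974700) + 1907601) = -1432677*(-285563/3 + 1907601) = -1432677*5437240/3 = -2596602897160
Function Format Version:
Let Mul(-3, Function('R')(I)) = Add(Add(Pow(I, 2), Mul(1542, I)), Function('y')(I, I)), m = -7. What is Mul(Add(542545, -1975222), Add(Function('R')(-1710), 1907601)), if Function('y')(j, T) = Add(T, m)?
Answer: -2596602897160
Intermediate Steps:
Function('y')(j, T) = Add(-7, T) (Function('y')(j, T) = Add(T, -7) = Add(-7, T))
Function('R')(I) = Add(Rational(7, 3), Mul(Rational(-1543, 3), I), Mul(Rational(-1, 3), Pow(I, 2))) (Function('R')(I) = Mul(Rational(-1, 3), Add(Add(Pow(I, 2), Mul(1542, I)), Add(-7, I))) = Mul(Rational(-1, 3), Add(-7, Pow(I, 2), Mul(1543, I))) = Add(Rational(7, 3), Mul(Rational(-1543, 3), I), Mul(Rational(-1, 3), Pow(I, 2))))
Mul(Add(542545, -1975222), Add(Function('R')(-1710), 1907601)) = Mul(Add(542545, -1975222), Add(Add(Rational(7, 3), Mul(Rational(-1543, 3), -1710), Mul(Rational(-1, 3), Pow(-1710, 2))), 1907601)) = Mul(-1432677, Add(Add(Rational(7, 3), 879510, Mul(Rational(-1, 3), 2924100)), 1907601)) = Mul(-1432677, Add(Add(Rational(7, 3), 879510, -974700), 1907601)) = Mul(-1432677, Add(Rational(-285563, 3), 1907601)) = Mul(-1432677, Rational(5437240, 3)) = -2596602897160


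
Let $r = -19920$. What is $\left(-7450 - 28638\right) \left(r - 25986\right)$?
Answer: $1656655728$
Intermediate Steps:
$\left(-7450 - 28638\right) \left(r - 25986\right) = \left(-7450 - 28638\right) \left(-19920 - 25986\right) = \left(-36088\right) \left(-45906\right) = 1656655728$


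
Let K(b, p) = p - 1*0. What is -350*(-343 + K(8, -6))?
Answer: 122150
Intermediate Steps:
K(b, p) = p (K(b, p) = p + 0 = p)
-350*(-343 + K(8, -6)) = -350*(-343 - 6) = -350*(-349) = 122150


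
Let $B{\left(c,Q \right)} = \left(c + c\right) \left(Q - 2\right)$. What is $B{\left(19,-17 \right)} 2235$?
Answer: $-1613670$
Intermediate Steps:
$B{\left(c,Q \right)} = 2 c \left(-2 + Q\right)$
$B{\left(19,-17 \right)} 2235 = 2 \cdot 19 \left(-2 - 17\right) 2235 = 2 \cdot 19 \left(-19\right) 2235 = \left(-722\right) 2235 = -1613670$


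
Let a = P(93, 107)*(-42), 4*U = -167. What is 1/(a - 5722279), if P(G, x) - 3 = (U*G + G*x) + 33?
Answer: -2/11957315 ≈ -1.6726e-7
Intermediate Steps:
U = -167/4 (U = (¼)*(-167) = -167/4 ≈ -41.750)
P(G, x) = 36 - 167*G/4 + G*x (P(G, x) = 3 + ((-167*G/4 + G*x) + 33) = 3 + (33 - 167*G/4 + G*x) = 36 - 167*G/4 + G*x)
a = -512757/2 (a = (36 - 167/4*93 + 93*107)*(-42) = (36 - 15531/4 + 9951)*(-42) = (24417/4)*(-42) = -512757/2 ≈ -2.5638e+5)
1/(a - 5722279) = 1/(-512757/2 - 5722279) = 1/(-11957315/2) = -2/11957315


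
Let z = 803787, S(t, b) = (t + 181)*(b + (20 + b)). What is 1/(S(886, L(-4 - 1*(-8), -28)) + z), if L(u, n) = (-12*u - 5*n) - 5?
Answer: 1/1010785 ≈ 9.8933e-7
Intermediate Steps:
L(u, n) = -5 - 12*u - 5*n
S(t, b) = (20 + 2*b)*(181 + t) (S(t, b) = (181 + t)*(20 + 2*b) = (20 + 2*b)*(181 + t))
1/(S(886, L(-4 - 1*(-8), -28)) + z) = 1/((3620 + 20*886 + 362*(-5 - 12*(-4 - 1*(-8)) - 5*(-28)) + 2*(-5 - 12*(-4 - 1*(-8)) - 5*(-28))*886) + 803787) = 1/((3620 + 17720 + 362*(-5 - 12*(-4 + 8) + 140) + 2*(-5 - 12*(-4 + 8) + 140)*886) + 803787) = 1/((3620 + 17720 + 362*(-5 - 12*4 + 140) + 2*(-5 - 12*4 + 140)*886) + 803787) = 1/((3620 + 17720 + 362*(-5 - 48 + 140) + 2*(-5 - 48 + 140)*886) + 803787) = 1/((3620 + 17720 + 362*87 + 2*87*886) + 803787) = 1/((3620 + 17720 + 31494 + 154164) + 803787) = 1/(206998 + 803787) = 1/1010785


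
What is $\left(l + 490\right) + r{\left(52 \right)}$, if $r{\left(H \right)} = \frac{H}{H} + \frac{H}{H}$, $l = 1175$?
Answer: $1667$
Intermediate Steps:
$r{\left(H \right)} = 2$ ($r{\left(H \right)} = 1 + 1 = 2$)
$\left(l + 490\right) + r{\left(52 \right)} = \left(1175 + 490\right) + 2 = 1665 + 2 = 1667$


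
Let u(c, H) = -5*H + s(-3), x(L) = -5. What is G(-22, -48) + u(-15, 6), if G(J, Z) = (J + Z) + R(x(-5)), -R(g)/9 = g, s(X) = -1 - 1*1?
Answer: -57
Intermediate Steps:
s(X) = -2 (s(X) = -1 - 1 = -2)
R(g) = -9*g
G(J, Z) = 45 + J + Z (G(J, Z) = (J + Z) - 9*(-5) = (J + Z) + 45 = 45 + J + Z)
u(c, H) = -2 - 5*H (u(c, H) = -5*H - 2 = -2 - 5*H)
G(-22, -48) + u(-15, 6) = (45 - 22 - 48) + (-2 - 5*6) = -25 + (-2 - 30) = -25 - 32 = -57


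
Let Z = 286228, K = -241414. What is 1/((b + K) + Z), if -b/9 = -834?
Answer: 1/52320 ≈ 1.9113e-5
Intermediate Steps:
b = 7506 (b = -9*(-834) = 7506)
1/((b + K) + Z) = 1/((7506 - 241414) + 286228) = 1/(-233908 + 286228) = 1/52320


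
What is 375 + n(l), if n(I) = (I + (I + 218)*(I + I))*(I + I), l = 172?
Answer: 46210583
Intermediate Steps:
n(I) = 2*I*(I + 2*I*(218 + I)) (n(I) = (I + (218 + I)*(2*I))*(2*I) = (I + 2*I*(218 + I))*(2*I) = 2*I*(I + 2*I*(218 + I)))
375 + n(l) = 375 + 172**2*(874 + 4*172) = 375 + 29584*(874 + 688) = 375 + 29584*1562 = 375 + 46210208 = 46210583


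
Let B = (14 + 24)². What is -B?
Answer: -1444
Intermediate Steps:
B = 1444 (B = 38² = 1444)
-B = -1*1444 = -1444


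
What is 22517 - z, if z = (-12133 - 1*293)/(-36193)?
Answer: 814945355/36193 ≈ 22517.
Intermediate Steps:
z = 12426/36193 (z = (-12133 - 293)*(-1/36193) = -12426*(-1/36193) = 12426/36193 ≈ 0.34333)
22517 - z = 22517 - 1*12426/36193 = 22517 - 12426/36193 = 814945355/36193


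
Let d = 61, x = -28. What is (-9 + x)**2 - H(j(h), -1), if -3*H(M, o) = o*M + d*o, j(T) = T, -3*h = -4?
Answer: 12134/9 ≈ 1348.2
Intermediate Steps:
h = 4/3 (h = -1/3*(-4) = 4/3 ≈ 1.3333)
H(M, o) = -61*o/3 - M*o/3 (H(M, o) = -(o*M + 61*o)/3 = -(M*o + 61*o)/3 = -(61*o + M*o)/3 = -61*o/3 - M*o/3)
(-9 + x)**2 - H(j(h), -1) = (-9 - 28)**2 - (-1)*(-1)*(61 + 4/3)/3 = (-37)**2 - (-1)*(-1)*187/(3*3) = 1369 - 1*187/9 = 1369 - 187/9 = 12134/9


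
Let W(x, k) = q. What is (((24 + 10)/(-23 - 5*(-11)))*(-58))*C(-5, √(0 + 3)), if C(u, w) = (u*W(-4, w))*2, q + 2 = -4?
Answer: -7395/2 ≈ -3697.5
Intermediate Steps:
q = -6 (q = -2 - 4 = -6)
W(x, k) = -6
C(u, w) = -12*u (C(u, w) = (u*(-6))*2 = -6*u*2 = -12*u)
(((24 + 10)/(-23 - 5*(-11)))*(-58))*C(-5, √(0 + 3)) = (((24 + 10)/(-23 - 5*(-11)))*(-58))*(-12*(-5)) = ((34/(-23 + 55))*(-58))*60 = ((34/32)*(-58))*60 = ((34*(1/32))*(-58))*60 = ((17/16)*(-58))*60 = -493/8*60 = -7395/2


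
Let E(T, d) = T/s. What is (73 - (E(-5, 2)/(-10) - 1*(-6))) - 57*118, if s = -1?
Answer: -13317/2 ≈ -6658.5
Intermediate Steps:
E(T, d) = -T (E(T, d) = T/(-1) = T*(-1) = -T)
(73 - (E(-5, 2)/(-10) - 1*(-6))) - 57*118 = (73 - (-1*(-5)/(-10) - 1*(-6))) - 57*118 = (73 - (5*(-⅒) + 6)) - 6726 = (73 - (-½ + 6)) - 6726 = (73 - 1*11/2) - 6726 = (73 - 11/2) - 6726 = 135/2 - 6726 = -13317/2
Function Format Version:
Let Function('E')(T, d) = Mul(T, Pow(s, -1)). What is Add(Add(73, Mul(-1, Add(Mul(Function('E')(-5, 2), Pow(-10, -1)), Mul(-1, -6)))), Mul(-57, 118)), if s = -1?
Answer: Rational(-13317, 2) ≈ -6658.5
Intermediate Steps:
Function('E')(T, d) = Mul(-1, T) (Function('E')(T, d) = Mul(T, Pow(-1, -1)) = Mul(T, -1) = Mul(-1, T))
Add(Add(73, Mul(-1, Add(Mul(Function('E')(-5, 2), Pow(-10, -1)), Mul(-1, -6)))), Mul(-57, 118)) = Add(Add(73, Mul(-1, Add(Mul(Mul(-1, -5), Pow(-10, -1)), Mul(-1, -6)))), Mul(-57, 118)) = Add(Add(73, Mul(-1, Add(Mul(5, Rational(-1, 10)), 6))), -6726) = Add(Add(73, Mul(-1, Add(Rational(-1, 2), 6))), -6726) = Add(Add(73, Mul(-1, Rational(11, 2))), -6726) = Add(Add(73, Rational(-11, 2)), -6726) = Add(Rational(135, 2), -6726) = Rational(-13317, 2)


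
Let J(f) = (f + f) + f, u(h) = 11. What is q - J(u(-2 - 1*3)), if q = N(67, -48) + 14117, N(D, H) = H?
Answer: 14036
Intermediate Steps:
J(f) = 3*f (J(f) = 2*f + f = 3*f)
q = 14069 (q = -48 + 14117 = 14069)
q - J(u(-2 - 1*3)) = 14069 - 3*11 = 14069 - 1*33 = 14069 - 33 = 14036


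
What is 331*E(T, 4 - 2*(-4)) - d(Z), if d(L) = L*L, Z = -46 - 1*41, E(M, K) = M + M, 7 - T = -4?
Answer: -287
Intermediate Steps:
T = 11 (T = 7 - 1*(-4) = 7 + 4 = 11)
E(M, K) = 2*M
Z = -87 (Z = -46 - 41 = -87)
d(L) = L²
331*E(T, 4 - 2*(-4)) - d(Z) = 331*(2*11) - 1*(-87)² = 331*22 - 1*7569 = 7282 - 7569 = -287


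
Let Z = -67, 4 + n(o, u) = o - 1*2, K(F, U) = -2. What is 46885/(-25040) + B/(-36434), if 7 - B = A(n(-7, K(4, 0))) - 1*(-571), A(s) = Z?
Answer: -169576321/91230736 ≈ -1.8588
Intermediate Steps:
n(o, u) = -6 + o (n(o, u) = -4 + (o - 1*2) = -4 + (o - 2) = -4 + (-2 + o) = -6 + o)
A(s) = -67
B = -497 (B = 7 - (-67 - 1*(-571)) = 7 - (-67 + 571) = 7 - 1*504 = 7 - 504 = -497)
46885/(-25040) + B/(-36434) = 46885/(-25040) - 497/(-36434) = 46885*(-1/25040) - 497*(-1/36434) = -9377/5008 + 497/36434 = -169576321/91230736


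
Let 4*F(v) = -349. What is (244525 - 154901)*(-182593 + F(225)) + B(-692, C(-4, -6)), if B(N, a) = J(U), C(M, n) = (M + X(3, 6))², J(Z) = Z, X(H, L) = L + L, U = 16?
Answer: -16372534710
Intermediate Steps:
X(H, L) = 2*L
F(v) = -349/4 (F(v) = (¼)*(-349) = -349/4)
C(M, n) = (12 + M)² (C(M, n) = (M + 2*6)² = (M + 12)² = (12 + M)²)
B(N, a) = 16
(244525 - 154901)*(-182593 + F(225)) + B(-692, C(-4, -6)) = (244525 - 154901)*(-182593 - 349/4) + 16 = 89624*(-730721/4) + 16 = -16372534726 + 16 = -16372534710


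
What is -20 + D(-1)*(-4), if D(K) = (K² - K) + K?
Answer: -24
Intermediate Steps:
D(K) = K²
-20 + D(-1)*(-4) = -20 + (-1)²*(-4) = -20 + 1*(-4) = -20 - 4 = -24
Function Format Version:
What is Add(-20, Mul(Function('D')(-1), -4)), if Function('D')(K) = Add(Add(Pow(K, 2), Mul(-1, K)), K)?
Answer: -24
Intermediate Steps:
Function('D')(K) = Pow(K, 2)
Add(-20, Mul(Function('D')(-1), -4)) = Add(-20, Mul(Pow(-1, 2), -4)) = Add(-20, Mul(1, -4)) = Add(-20, -4) = -24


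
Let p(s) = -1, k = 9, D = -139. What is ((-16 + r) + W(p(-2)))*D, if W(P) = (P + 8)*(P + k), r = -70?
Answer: 4170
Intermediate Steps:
W(P) = (8 + P)*(9 + P) (W(P) = (P + 8)*(P + 9) = (8 + P)*(9 + P))
((-16 + r) + W(p(-2)))*D = ((-16 - 70) + (72 + (-1)² + 17*(-1)))*(-139) = (-86 + (72 + 1 - 17))*(-139) = (-86 + 56)*(-139) = -30*(-139) = 4170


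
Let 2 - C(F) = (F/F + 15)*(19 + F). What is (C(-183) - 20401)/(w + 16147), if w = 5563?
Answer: -3555/4342 ≈ -0.81875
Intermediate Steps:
C(F) = -302 - 16*F (C(F) = 2 - (F/F + 15)*(19 + F) = 2 - (1 + 15)*(19 + F) = 2 - 16*(19 + F) = 2 - (304 + 16*F) = 2 + (-304 - 16*F) = -302 - 16*F)
(C(-183) - 20401)/(w + 16147) = ((-302 - 16*(-183)) - 20401)/(5563 + 16147) = ((-302 + 2928) - 20401)/21710 = (2626 - 20401)*(1/21710) = -17775*1/21710 = -3555/4342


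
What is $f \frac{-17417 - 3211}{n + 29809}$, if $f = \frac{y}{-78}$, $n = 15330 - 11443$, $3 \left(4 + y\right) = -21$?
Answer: $- \frac{2101}{24336} \approx -0.086333$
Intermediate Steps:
$y = -11$ ($y = -4 + \frac{1}{3} \left(-21\right) = -4 - 7 = -11$)
$n = 3887$
$f = \frac{11}{78}$ ($f = - \frac{11}{-78} = \left(-11\right) \left(- \frac{1}{78}\right) = \frac{11}{78} \approx 0.14103$)
$f \frac{-17417 - 3211}{n + 29809} = \frac{11 \frac{-17417 - 3211}{3887 + 29809}}{78} = \frac{11 \left(- \frac{20628}{33696}\right)}{78} = \frac{11 \left(\left(-20628\right) \frac{1}{33696}\right)}{78} = \frac{11}{78} \left(- \frac{191}{312}\right) = - \frac{2101}{24336}$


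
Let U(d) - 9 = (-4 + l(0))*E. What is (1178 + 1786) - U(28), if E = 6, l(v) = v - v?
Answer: 2979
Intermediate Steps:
l(v) = 0
U(d) = -15 (U(d) = 9 + (-4 + 0)*6 = 9 - 4*6 = 9 - 24 = -15)
(1178 + 1786) - U(28) = (1178 + 1786) - 1*(-15) = 2964 + 15 = 2979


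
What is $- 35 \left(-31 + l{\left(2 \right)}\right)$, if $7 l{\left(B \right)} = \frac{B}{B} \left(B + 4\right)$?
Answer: $1055$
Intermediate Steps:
$l{\left(B \right)} = \frac{4}{7} + \frac{B}{7}$ ($l{\left(B \right)} = \frac{\frac{B}{B} \left(B + 4\right)}{7} = \frac{1 \left(4 + B\right)}{7} = \frac{4 + B}{7} = \frac{4}{7} + \frac{B}{7}$)
$- 35 \left(-31 + l{\left(2 \right)}\right) = - 35 \left(-31 + \left(\frac{4}{7} + \frac{1}{7} \cdot 2\right)\right) = - 35 \left(-31 + \left(\frac{4}{7} + \frac{2}{7}\right)\right) = - 35 \left(-31 + \frac{6}{7}\right) = \left(-35\right) \left(- \frac{211}{7}\right) = 1055$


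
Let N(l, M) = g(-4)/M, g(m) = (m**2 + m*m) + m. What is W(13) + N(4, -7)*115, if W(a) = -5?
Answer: -465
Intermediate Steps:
g(m) = m + 2*m**2 (g(m) = (m**2 + m**2) + m = 2*m**2 + m = m + 2*m**2)
N(l, M) = 28/M (N(l, M) = (-4*(1 + 2*(-4)))/M = (-4*(1 - 8))/M = (-4*(-7))/M = 28/M)
W(13) + N(4, -7)*115 = -5 + (28/(-7))*115 = -5 + (28*(-1/7))*115 = -5 - 4*115 = -5 - 460 = -465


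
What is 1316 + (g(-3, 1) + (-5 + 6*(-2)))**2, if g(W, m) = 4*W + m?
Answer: 2100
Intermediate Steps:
g(W, m) = m + 4*W
1316 + (g(-3, 1) + (-5 + 6*(-2)))**2 = 1316 + ((1 + 4*(-3)) + (-5 + 6*(-2)))**2 = 1316 + ((1 - 12) + (-5 - 12))**2 = 1316 + (-11 - 17)**2 = 1316 + (-28)**2 = 1316 + 784 = 2100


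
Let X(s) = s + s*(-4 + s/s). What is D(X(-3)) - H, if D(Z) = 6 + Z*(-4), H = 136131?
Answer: -136149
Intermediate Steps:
X(s) = -2*s (X(s) = s + s*(-4 + 1) = s + s*(-3) = s - 3*s = -2*s)
D(Z) = 6 - 4*Z
D(X(-3)) - H = (6 - (-8)*(-3)) - 1*136131 = (6 - 4*6) - 136131 = (6 - 24) - 136131 = -18 - 136131 = -136149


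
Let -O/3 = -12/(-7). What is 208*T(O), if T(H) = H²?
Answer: 269568/49 ≈ 5501.4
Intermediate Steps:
O = -36/7 (O = -(-36)/(-7) = -(-36)*(-1)/7 = -3*12/7 = -36/7 ≈ -5.1429)
208*T(O) = 208*(-36/7)² = 208*(1296/49) = 269568/49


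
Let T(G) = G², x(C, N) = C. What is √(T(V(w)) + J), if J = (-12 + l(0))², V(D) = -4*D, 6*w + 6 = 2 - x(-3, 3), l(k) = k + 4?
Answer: 2*√145/3 ≈ 8.0277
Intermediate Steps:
l(k) = 4 + k
w = -⅙ (w = -1 + (2 - 1*(-3))/6 = -1 + (2 + 3)/6 = -1 + (⅙)*5 = -1 + ⅚ = -⅙ ≈ -0.16667)
J = 64 (J = (-12 + (4 + 0))² = (-12 + 4)² = (-8)² = 64)
√(T(V(w)) + J) = √((-4*(-⅙))² + 64) = √((⅔)² + 64) = √(4/9 + 64) = √(580/9) = 2*√145/3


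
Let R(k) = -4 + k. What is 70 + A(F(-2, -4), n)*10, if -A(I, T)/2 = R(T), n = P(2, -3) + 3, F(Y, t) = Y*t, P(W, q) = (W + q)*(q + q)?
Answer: -30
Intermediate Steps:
P(W, q) = 2*q*(W + q) (P(W, q) = (W + q)*(2*q) = 2*q*(W + q))
n = 9 (n = 2*(-3)*(2 - 3) + 3 = 2*(-3)*(-1) + 3 = 6 + 3 = 9)
A(I, T) = 8 - 2*T (A(I, T) = -2*(-4 + T) = 8 - 2*T)
70 + A(F(-2, -4), n)*10 = 70 + (8 - 2*9)*10 = 70 + (8 - 18)*10 = 70 - 10*10 = 70 - 100 = -30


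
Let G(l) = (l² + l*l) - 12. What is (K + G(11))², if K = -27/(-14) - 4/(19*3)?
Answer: 34233510529/636804 ≈ 53758.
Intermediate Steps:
G(l) = -12 + 2*l² (G(l) = (l² + l²) - 12 = 2*l² - 12 = -12 + 2*l²)
K = 1483/798 (K = -27*(-1/14) - 4/57 = 27/14 - 4*1/57 = 27/14 - 4/57 = 1483/798 ≈ 1.8584)
(K + G(11))² = (1483/798 + (-12 + 2*11²))² = (1483/798 + (-12 + 2*121))² = (1483/798 + (-12 + 242))² = (1483/798 + 230)² = (185023/798)² = 34233510529/636804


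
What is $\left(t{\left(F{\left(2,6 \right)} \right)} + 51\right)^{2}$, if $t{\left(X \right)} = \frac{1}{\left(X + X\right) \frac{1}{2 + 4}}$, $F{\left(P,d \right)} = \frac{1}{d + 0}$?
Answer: $4761$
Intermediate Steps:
$F{\left(P,d \right)} = \frac{1}{d}$
$t{\left(X \right)} = \frac{3}{X}$ ($t{\left(X \right)} = \frac{1}{2 X \frac{1}{6}} = \frac{1}{\frac{1}{3} X} = \frac{3}{X}$)
$\left(t{\left(F{\left(2,6 \right)} \right)} + 51\right)^{2} = \left(\frac{3}{\frac{1}{6}} + 51\right)^{2} = \left(3 \frac{1}{\frac{1}{6}} + 51\right)^{2} = \left(3 \cdot 6 + 51\right)^{2} = \left(18 + 51\right)^{2} = 69^{2} = 4761$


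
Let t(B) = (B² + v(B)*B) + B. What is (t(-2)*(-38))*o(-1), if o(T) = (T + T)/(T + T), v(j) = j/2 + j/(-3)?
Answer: -304/3 ≈ -101.33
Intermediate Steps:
v(j) = j/6 (v(j) = j*(½) + j*(-⅓) = j/2 - j/3 = j/6)
o(T) = 1 (o(T) = (2*T)/((2*T)) = (2*T)*(1/(2*T)) = 1)
t(B) = B + 7*B²/6 (t(B) = (B² + (B/6)*B) + B = (B² + B²/6) + B = 7*B²/6 + B = B + 7*B²/6)
(t(-2)*(-38))*o(-1) = (((⅙)*(-2)*(6 + 7*(-2)))*(-38))*1 = (((⅙)*(-2)*(6 - 14))*(-38))*1 = (((⅙)*(-2)*(-8))*(-38))*1 = ((8/3)*(-38))*1 = -304/3*1 = -304/3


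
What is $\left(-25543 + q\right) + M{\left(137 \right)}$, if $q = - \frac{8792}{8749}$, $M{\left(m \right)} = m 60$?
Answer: $- \frac{151567719}{8749} \approx -17324.0$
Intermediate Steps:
$M{\left(m \right)} = 60 m$
$q = - \frac{8792}{8749}$ ($q = \left(-8792\right) \frac{1}{8749} = - \frac{8792}{8749} \approx -1.0049$)
$\left(-25543 + q\right) + M{\left(137 \right)} = \left(-25543 - \frac{8792}{8749}\right) + 60 \cdot 137 = - \frac{223484499}{8749} + 8220 = - \frac{151567719}{8749}$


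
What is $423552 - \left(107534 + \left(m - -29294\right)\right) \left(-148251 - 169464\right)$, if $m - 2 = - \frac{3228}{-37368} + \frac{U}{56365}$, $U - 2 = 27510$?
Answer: $\frac{508700262106327841}{11701374} \approx 4.3474 \cdot 10^{10}$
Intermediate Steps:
$U = 27512$ ($U = 2 + 27510 = 27512$)
$m = \frac{451875773}{175520610}$ ($m = 2 + \left(- \frac{3228}{-37368} + \frac{27512}{56365}\right) = 2 + \left(\left(-3228\right) \left(- \frac{1}{37368}\right) + 27512 \cdot \frac{1}{56365}\right) = 2 + \left(\frac{269}{3114} + \frac{27512}{56365}\right) = 2 + \frac{100834553}{175520610} = \frac{451875773}{175520610} \approx 2.5745$)
$423552 - \left(107534 + \left(m - -29294\right)\right) \left(-148251 - 169464\right) = 423552 - \left(107534 + \left(\frac{451875773}{175520610} - -29294\right)\right) \left(-148251 - 169464\right) = 423552 - \left(107534 + \left(\frac{451875773}{175520610} + 29294\right)\right) \left(-317715\right) = 423552 - \left(107534 + \frac{5142152625113}{175520610}\right) \left(-317715\right) = 423552 - \frac{24016585900853}{175520610} \left(-317715\right) = 423552 - - \frac{508695305965967393}{11701374} = 423552 + \frac{508695305965967393}{11701374} = \frac{508700262106327841}{11701374}$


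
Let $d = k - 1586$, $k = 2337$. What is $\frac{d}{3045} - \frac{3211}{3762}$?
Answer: $- \frac{121969}{200970} \approx -0.6069$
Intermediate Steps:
$d = 751$ ($d = 2337 - 1586 = 751$)
$\frac{d}{3045} - \frac{3211}{3762} = \frac{751}{3045} - \frac{3211}{3762} = 751 \cdot \frac{1}{3045} - \frac{169}{198} = \frac{751}{3045} - \frac{169}{198} = - \frac{121969}{200970}$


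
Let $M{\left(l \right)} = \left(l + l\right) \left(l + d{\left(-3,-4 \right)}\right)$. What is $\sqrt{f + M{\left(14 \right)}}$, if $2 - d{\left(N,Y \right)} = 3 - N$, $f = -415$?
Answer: $3 i \sqrt{15} \approx 11.619 i$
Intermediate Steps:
$d{\left(N,Y \right)} = -1 + N$ ($d{\left(N,Y \right)} = 2 - \left(3 - N\right) = 2 + \left(-3 + N\right) = -1 + N$)
$M{\left(l \right)} = 2 l \left(-4 + l\right)$ ($M{\left(l \right)} = \left(l + l\right) \left(l - 4\right) = 2 l \left(l - 4\right) = 2 l \left(-4 + l\right)$)
$\sqrt{f + M{\left(14 \right)}} = \sqrt{-415 + 2 \cdot 14 \left(-4 + 14\right)} = \sqrt{-415 + 2 \cdot 14 \cdot 10} = \sqrt{-415 + 280} = \sqrt{-135} = 3 i \sqrt{15}$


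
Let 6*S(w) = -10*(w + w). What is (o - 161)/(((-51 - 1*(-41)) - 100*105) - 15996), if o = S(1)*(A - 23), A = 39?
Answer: 643/79518 ≈ 0.0080862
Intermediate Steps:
S(w) = -10*w/3 (S(w) = (-10*(w + w))/6 = (-20*w)/6 = -10*w/3)
o = -160/3 (o = (-10/3*1)*(39 - 23) = -10/3*16 = -160/3 ≈ -53.333)
(o - 161)/(((-51 - 1*(-41)) - 100*105) - 15996) = (-160/3 - 161)/(((-51 - 1*(-41)) - 100*105) - 15996) = -643/(3*(((-51 + 41) - 10500) - 15996)) = -643/(3*((-10 - 10500) - 15996)) = -643/(3*(-10510 - 15996)) = -643/3/(-26506) = -643/3*(-1/26506) = 643/79518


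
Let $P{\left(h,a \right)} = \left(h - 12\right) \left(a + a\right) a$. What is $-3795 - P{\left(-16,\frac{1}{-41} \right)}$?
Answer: $- \frac{6379339}{1681} \approx -3795.0$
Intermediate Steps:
$P{\left(h,a \right)} = 2 a^{2} \left(-12 + h\right)$ ($P{\left(h,a \right)} = \left(-12 + h\right) 2 a a = 2 a \left(-12 + h\right) a = 2 a^{2} \left(-12 + h\right)$)
$-3795 - P{\left(-16,\frac{1}{-41} \right)} = -3795 - 2 \left(\frac{1}{-41}\right)^{2} \left(-12 - 16\right) = -3795 - 2 \left(- \frac{1}{41}\right)^{2} \left(-28\right) = -3795 - 2 \cdot \frac{1}{1681} \left(-28\right) = -3795 - - \frac{56}{1681} = -3795 + \frac{56}{1681} = - \frac{6379339}{1681}$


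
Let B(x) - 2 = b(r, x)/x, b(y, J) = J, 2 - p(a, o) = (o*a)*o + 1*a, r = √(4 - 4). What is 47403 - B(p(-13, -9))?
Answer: 47400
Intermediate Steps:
r = 0 (r = √0 = 0)
p(a, o) = 2 - a - a*o² (p(a, o) = 2 - ((o*a)*o + 1*a) = 2 - ((a*o)*o + a) = 2 - (a*o² + a) = 2 - (a + a*o²) = 2 + (-a - a*o²) = 2 - a - a*o²)
B(x) = 3 (B(x) = 2 + x/x = 2 + 1 = 3)
47403 - B(p(-13, -9)) = 47403 - 1*3 = 47403 - 3 = 47400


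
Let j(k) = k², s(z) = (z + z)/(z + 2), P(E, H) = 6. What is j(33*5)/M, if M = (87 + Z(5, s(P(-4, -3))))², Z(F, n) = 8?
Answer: 1089/361 ≈ 3.0166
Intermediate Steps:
s(z) = 2*z/(2 + z) (s(z) = (2*z)/(2 + z) = 2*z/(2 + z))
M = 9025 (M = (87 + 8)² = 95² = 9025)
j(33*5)/M = (33*5)²/9025 = 165²*(1/9025) = 27225*(1/9025) = 1089/361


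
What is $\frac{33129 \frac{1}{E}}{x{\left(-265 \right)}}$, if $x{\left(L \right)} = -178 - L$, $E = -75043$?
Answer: $- \frac{11043}{2176247} \approx -0.0050743$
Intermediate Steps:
$\frac{33129 \frac{1}{E}}{x{\left(-265 \right)}} = \frac{33129 \frac{1}{-75043}}{-178 - -265} = \frac{33129 \left(- \frac{1}{75043}\right)}{-178 + 265} = - \frac{33129}{75043 \cdot 87} = \left(- \frac{33129}{75043}\right) \frac{1}{87} = - \frac{11043}{2176247}$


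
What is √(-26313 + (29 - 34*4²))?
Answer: 2*I*√6707 ≈ 163.79*I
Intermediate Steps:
√(-26313 + (29 - 34*4²)) = √(-26313 + (29 - 34*16)) = √(-26313 + (29 - 544)) = √(-26313 - 515) = √(-26828) = 2*I*√6707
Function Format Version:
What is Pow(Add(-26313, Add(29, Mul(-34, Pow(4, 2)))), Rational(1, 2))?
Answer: Mul(2, I, Pow(6707, Rational(1, 2))) ≈ Mul(163.79, I)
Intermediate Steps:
Pow(Add(-26313, Add(29, Mul(-34, Pow(4, 2)))), Rational(1, 2)) = Pow(Add(-26313, Add(29, Mul(-34, 16))), Rational(1, 2)) = Pow(Add(-26313, Add(29, -544)), Rational(1, 2)) = Pow(Add(-26313, -515), Rational(1, 2)) = Pow(-26828, Rational(1, 2)) = Mul(2, I, Pow(6707, Rational(1, 2)))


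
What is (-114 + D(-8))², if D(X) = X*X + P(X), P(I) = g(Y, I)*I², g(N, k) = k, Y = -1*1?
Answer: 315844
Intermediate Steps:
Y = -1
P(I) = I³ (P(I) = I*I² = I³)
D(X) = X² + X³ (D(X) = X*X + X³ = X² + X³)
(-114 + D(-8))² = (-114 + (-8)²*(1 - 8))² = (-114 + 64*(-7))² = (-114 - 448)² = (-562)² = 315844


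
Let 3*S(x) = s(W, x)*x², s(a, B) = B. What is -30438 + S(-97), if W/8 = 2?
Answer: -1003987/3 ≈ -3.3466e+5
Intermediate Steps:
W = 16 (W = 8*2 = 16)
S(x) = x³/3 (S(x) = (x*x²)/3 = x³/3)
-30438 + S(-97) = -30438 + (⅓)*(-97)³ = -30438 + (⅓)*(-912673) = -30438 - 912673/3 = -1003987/3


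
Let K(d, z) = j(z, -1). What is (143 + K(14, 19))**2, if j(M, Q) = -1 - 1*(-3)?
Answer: 21025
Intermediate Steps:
j(M, Q) = 2 (j(M, Q) = -1 + 3 = 2)
K(d, z) = 2
(143 + K(14, 19))**2 = (143 + 2)**2 = 145**2 = 21025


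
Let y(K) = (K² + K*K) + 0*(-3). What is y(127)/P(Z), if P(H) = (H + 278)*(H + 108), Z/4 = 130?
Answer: 16129/250572 ≈ 0.064369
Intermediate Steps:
y(K) = 2*K² (y(K) = (K² + K²) + 0 = 2*K² + 0 = 2*K²)
Z = 520 (Z = 4*130 = 520)
P(H) = (108 + H)*(278 + H) (P(H) = (278 + H)*(108 + H) = (108 + H)*(278 + H))
y(127)/P(Z) = (2*127²)/(30024 + 520² + 386*520) = (2*16129)/(30024 + 270400 + 200720) = 32258/501144 = 32258*(1/501144) = 16129/250572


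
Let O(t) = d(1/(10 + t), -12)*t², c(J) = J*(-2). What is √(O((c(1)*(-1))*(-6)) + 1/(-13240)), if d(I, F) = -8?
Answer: I*√50485712110/6620 ≈ 33.941*I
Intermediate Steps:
c(J) = -2*J
O(t) = -8*t²
√(O((c(1)*(-1))*(-6)) + 1/(-13240)) = √(-8*((-2*1*(-1))*(-6))² + 1/(-13240)) = √(-8*(-2*(-1)*(-6))² - 1/13240) = √(-8*(2*(-6))² - 1/13240) = √(-8*(-12)² - 1/13240) = √(-8*144 - 1/13240) = √(-1152 - 1/13240) = √(-15252481/13240) = I*√50485712110/6620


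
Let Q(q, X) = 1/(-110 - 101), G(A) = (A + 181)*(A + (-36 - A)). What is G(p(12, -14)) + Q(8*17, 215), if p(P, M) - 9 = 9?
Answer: -1511605/211 ≈ -7164.0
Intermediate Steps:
p(P, M) = 18 (p(P, M) = 9 + 9 = 18)
G(A) = -6516 - 36*A (G(A) = (181 + A)*(-36) = -6516 - 36*A)
Q(q, X) = -1/211 (Q(q, X) = 1/(-211) = -1/211)
G(p(12, -14)) + Q(8*17, 215) = (-6516 - 36*18) - 1/211 = (-6516 - 648) - 1/211 = -7164 - 1/211 = -1511605/211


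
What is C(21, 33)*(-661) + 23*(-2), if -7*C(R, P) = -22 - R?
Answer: -28745/7 ≈ -4106.4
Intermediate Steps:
C(R, P) = 22/7 + R/7 (C(R, P) = -(-22 - R)/7 = 22/7 + R/7)
C(21, 33)*(-661) + 23*(-2) = (22/7 + (⅐)*21)*(-661) + 23*(-2) = (22/7 + 3)*(-661) - 46 = (43/7)*(-661) - 46 = -28423/7 - 46 = -28745/7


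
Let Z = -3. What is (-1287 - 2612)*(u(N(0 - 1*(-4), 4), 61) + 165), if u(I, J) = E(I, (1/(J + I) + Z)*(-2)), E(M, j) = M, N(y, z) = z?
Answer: -658931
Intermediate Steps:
u(I, J) = I
(-1287 - 2612)*(u(N(0 - 1*(-4), 4), 61) + 165) = (-1287 - 2612)*(4 + 165) = -3899*169 = -658931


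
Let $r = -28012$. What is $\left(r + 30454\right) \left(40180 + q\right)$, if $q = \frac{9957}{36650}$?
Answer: $\frac{1798053094497}{18325} \approx 9.812 \cdot 10^{7}$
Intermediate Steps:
$q = \frac{9957}{36650}$ ($q = 9957 \cdot \frac{1}{36650} = \frac{9957}{36650} \approx 0.27168$)
$\left(r + 30454\right) \left(40180 + q\right) = \left(-28012 + 30454\right) \left(40180 + \frac{9957}{36650}\right) = 2442 \cdot \frac{1472606957}{36650} = \frac{1798053094497}{18325}$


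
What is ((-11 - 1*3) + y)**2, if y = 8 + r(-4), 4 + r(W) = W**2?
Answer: 36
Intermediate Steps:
r(W) = -4 + W**2
y = 20 (y = 8 + (-4 + (-4)**2) = 8 + (-4 + 16) = 8 + 12 = 20)
((-11 - 1*3) + y)**2 = ((-11 - 1*3) + 20)**2 = ((-11 - 3) + 20)**2 = (-14 + 20)**2 = 6**2 = 36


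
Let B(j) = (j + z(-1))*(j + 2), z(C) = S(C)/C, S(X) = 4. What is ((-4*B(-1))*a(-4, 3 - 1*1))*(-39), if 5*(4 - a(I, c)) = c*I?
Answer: -4368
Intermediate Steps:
z(C) = 4/C
B(j) = (-4 + j)*(2 + j) (B(j) = (j + 4/(-1))*(j + 2) = (j + 4*(-1))*(2 + j) = (j - 4)*(2 + j) = (-4 + j)*(2 + j))
a(I, c) = 4 - I*c/5 (a(I, c) = 4 - c*I/5 = 4 - I*c/5)
((-4*B(-1))*a(-4, 3 - 1*1))*(-39) = ((-4*(-8 + (-1)**2 - 2*(-1)))*(4 - 1/5*(-4)*(3 - 1*1)))*(-39) = ((-4*(-8 + 1 + 2))*(4 - 1/5*(-4)*(3 - 1)))*(-39) = ((-4*(-5))*(4 - 1/5*(-4)*2))*(-39) = (20*(4 + 8/5))*(-39) = (20*(28/5))*(-39) = 112*(-39) = -4368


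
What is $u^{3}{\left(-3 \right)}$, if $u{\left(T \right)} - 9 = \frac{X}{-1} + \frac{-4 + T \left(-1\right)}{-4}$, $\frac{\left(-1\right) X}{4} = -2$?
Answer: $\frac{125}{64} \approx 1.9531$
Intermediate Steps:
$X = 8$ ($X = \left(-4\right) \left(-2\right) = 8$)
$u{\left(T \right)} = 2 + \frac{T}{4}$ ($u{\left(T \right)} = 9 + \left(\frac{8}{-1} + \frac{-4 + T \left(-1\right)}{-4}\right) = 9 + \left(8 \left(-1\right) + \left(-4 - T\right) \left(- \frac{1}{4}\right)\right) = 9 + \left(-8 + \left(1 + \frac{T}{4}\right)\right) = 9 + \left(-7 + \frac{T}{4}\right) = 2 + \frac{T}{4}$)
$u^{3}{\left(-3 \right)} = \left(2 + \frac{1}{4} \left(-3\right)\right)^{3} = \left(2 - \frac{3}{4}\right)^{3} = \left(\frac{5}{4}\right)^{3} = \frac{125}{64}$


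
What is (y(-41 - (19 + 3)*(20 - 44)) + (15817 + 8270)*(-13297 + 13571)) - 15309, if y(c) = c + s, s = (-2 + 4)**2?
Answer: 6585020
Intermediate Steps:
s = 4 (s = 2**2 = 4)
y(c) = 4 + c (y(c) = c + 4 = 4 + c)
(y(-41 - (19 + 3)*(20 - 44)) + (15817 + 8270)*(-13297 + 13571)) - 15309 = ((4 + (-41 - (19 + 3)*(20 - 44))) + (15817 + 8270)*(-13297 + 13571)) - 15309 = ((4 + (-41 - 22*(-24))) + 24087*274) - 15309 = ((4 + (-41 - 1*(-528))) + 6599838) - 15309 = ((4 + (-41 + 528)) + 6599838) - 15309 = ((4 + 487) + 6599838) - 15309 = (491 + 6599838) - 15309 = 6600329 - 15309 = 6585020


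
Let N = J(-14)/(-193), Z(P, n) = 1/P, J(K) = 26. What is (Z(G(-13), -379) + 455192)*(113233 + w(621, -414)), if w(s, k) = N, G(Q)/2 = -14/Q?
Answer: 278537004718827/5404 ≈ 5.1543e+10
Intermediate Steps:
G(Q) = -28/Q (G(Q) = 2*(-14/Q) = -28/Q)
N = -26/193 (N = 26/(-193) = 26*(-1/193) = -26/193 ≈ -0.13472)
w(s, k) = -26/193
(Z(G(-13), -379) + 455192)*(113233 + w(621, -414)) = (1/(-28/(-13)) + 455192)*(113233 - 26/193) = (1/(-28*(-1/13)) + 455192)*(21853943/193) = (1/(28/13) + 455192)*(21853943/193) = (13/28 + 455192)*(21853943/193) = (12745389/28)*(21853943/193) = 278537004718827/5404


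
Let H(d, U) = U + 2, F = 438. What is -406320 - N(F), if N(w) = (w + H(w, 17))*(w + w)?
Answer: -806652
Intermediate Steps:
H(d, U) = 2 + U
N(w) = 2*w*(19 + w) (N(w) = (w + (2 + 17))*(w + w) = (w + 19)*(2*w) = (19 + w)*(2*w) = 2*w*(19 + w))
-406320 - N(F) = -406320 - 2*438*(19 + 438) = -406320 - 2*438*457 = -406320 - 1*400332 = -406320 - 400332 = -806652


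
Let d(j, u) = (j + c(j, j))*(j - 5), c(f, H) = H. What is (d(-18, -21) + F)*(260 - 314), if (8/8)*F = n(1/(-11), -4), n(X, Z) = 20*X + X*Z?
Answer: -490968/11 ≈ -44633.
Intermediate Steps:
F = -16/11 (F = (20 - 4)/(-11) = -1/11*16 = -16/11 ≈ -1.4545)
d(j, u) = 2*j*(-5 + j) (d(j, u) = (j + j)*(j - 5) = (2*j)*(-5 + j) = 2*j*(-5 + j))
(d(-18, -21) + F)*(260 - 314) = (2*(-18)*(-5 - 18) - 16/11)*(260 - 314) = (2*(-18)*(-23) - 16/11)*(-54) = (828 - 16/11)*(-54) = (9092/11)*(-54) = -490968/11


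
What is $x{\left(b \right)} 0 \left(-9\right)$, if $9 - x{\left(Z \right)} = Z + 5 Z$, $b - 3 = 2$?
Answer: $0$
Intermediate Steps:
$b = 5$ ($b = 3 + 2 = 5$)
$x{\left(Z \right)} = 9 - 6 Z$ ($x{\left(Z \right)} = 9 - \left(Z + 5 Z\right) = 9 - 6 Z$)
$x{\left(b \right)} 0 \left(-9\right) = \left(9 - 30\right) 0 \left(-9\right) = \left(-21\right) 0 \left(-9\right) = 0 \left(-9\right) = 0$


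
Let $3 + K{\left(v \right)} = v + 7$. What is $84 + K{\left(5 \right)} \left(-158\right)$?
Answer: $-1338$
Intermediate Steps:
$K{\left(v \right)} = 4 + v$ ($K{\left(v \right)} = -3 + \left(v + 7\right) = -3 + \left(7 + v\right) = 4 + v$)
$84 + K{\left(5 \right)} \left(-158\right) = 84 + \left(4 + 5\right) \left(-158\right) = 84 + 9 \left(-158\right) = 84 - 1422 = -1338$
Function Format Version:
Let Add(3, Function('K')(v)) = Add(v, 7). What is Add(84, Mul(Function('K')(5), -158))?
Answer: -1338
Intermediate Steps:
Function('K')(v) = Add(4, v) (Function('K')(v) = Add(-3, Add(v, 7)) = Add(-3, Add(7, v)) = Add(4, v))
Add(84, Mul(Function('K')(5), -158)) = Add(84, Mul(Add(4, 5), -158)) = Add(84, Mul(9, -158)) = Add(84, -1422) = -1338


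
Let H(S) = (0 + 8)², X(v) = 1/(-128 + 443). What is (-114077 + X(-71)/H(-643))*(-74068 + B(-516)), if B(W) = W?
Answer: 21440963790037/2520 ≈ 8.5083e+9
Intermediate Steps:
X(v) = 1/315
H(S) = 64 (H(S) = 8² = 64)
(-114077 + X(-71)/H(-643))*(-74068 + B(-516)) = (-114077 + (1/315)/64)*(-74068 - 516) = (-114077 + (1/315)*(1/64))*(-74584) = (-114077 + 1/20160)*(-74584) = -2299792319/20160*(-74584) = 21440963790037/2520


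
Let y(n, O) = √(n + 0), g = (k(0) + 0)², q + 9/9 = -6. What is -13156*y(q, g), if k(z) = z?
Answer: -13156*I*√7 ≈ -34808.0*I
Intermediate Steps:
q = -7 (q = -1 - 6 = -7)
g = 0 (g = (0 + 0)² = 0² = 0)
y(n, O) = √n
-13156*y(q, g) = -13156*I*√7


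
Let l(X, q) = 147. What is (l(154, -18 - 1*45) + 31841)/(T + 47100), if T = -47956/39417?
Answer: 315217749/464123186 ≈ 0.67917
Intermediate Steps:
T = -47956/39417 (T = -47956*1/39417 = -47956/39417 ≈ -1.2166)
(l(154, -18 - 1*45) + 31841)/(T + 47100) = (147 + 31841)/(-47956/39417 + 47100) = 31988/(1856492744/39417) = 31988*(39417/1856492744) = 315217749/464123186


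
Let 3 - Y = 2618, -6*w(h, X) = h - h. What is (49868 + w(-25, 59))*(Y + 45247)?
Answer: 2125972576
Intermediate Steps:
w(h, X) = 0 (w(h, X) = -(h - h)/6 = -⅙*0 = 0)
Y = -2615 (Y = 3 - 1*2618 = 3 - 2618 = -2615)
(49868 + w(-25, 59))*(Y + 45247) = (49868 + 0)*(-2615 + 45247) = 49868*42632 = 2125972576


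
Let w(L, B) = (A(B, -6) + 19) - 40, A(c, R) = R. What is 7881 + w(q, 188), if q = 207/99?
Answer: 7854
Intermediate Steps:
q = 23/11 (q = 207*(1/99) = 23/11 ≈ 2.0909)
w(L, B) = -27 (w(L, B) = (-6 + 19) - 40 = 13 - 40 = -27)
7881 + w(q, 188) = 7881 - 27 = 7854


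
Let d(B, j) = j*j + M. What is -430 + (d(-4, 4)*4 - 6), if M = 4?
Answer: -356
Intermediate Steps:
d(B, j) = 4 + j² (d(B, j) = j*j + 4 = j² + 4 = 4 + j²)
-430 + (d(-4, 4)*4 - 6) = -430 + ((4 + 4²)*4 - 6) = -430 + ((4 + 16)*4 - 6) = -430 + (20*4 - 6) = -430 + (80 - 6) = -430 + 74 = -356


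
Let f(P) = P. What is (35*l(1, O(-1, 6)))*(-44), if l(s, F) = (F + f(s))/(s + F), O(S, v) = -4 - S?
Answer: -1540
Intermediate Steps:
l(s, F) = 1 (l(s, F) = (F + s)/(s + F) = (F + s)/(F + s) = 1)
(35*l(1, O(-1, 6)))*(-44) = (35*1)*(-44) = 35*(-44) = -1540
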